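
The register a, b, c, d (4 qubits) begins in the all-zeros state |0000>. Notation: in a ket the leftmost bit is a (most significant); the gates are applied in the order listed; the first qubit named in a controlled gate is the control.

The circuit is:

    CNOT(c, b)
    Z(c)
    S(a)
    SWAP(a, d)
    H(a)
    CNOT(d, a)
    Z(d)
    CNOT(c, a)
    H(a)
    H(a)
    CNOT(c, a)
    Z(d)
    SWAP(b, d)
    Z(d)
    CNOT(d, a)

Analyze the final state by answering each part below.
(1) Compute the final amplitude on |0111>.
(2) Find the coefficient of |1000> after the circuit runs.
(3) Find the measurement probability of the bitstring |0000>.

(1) |0111> carries amplitude 0 in the final state. Key observation: gates 8-11 undo each other exactly, leaving only the rest of the circuit to track.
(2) The final state's coefficient on |1000> equals sqrt(2)/2.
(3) A full measurement returns |0000> with probability 1/2.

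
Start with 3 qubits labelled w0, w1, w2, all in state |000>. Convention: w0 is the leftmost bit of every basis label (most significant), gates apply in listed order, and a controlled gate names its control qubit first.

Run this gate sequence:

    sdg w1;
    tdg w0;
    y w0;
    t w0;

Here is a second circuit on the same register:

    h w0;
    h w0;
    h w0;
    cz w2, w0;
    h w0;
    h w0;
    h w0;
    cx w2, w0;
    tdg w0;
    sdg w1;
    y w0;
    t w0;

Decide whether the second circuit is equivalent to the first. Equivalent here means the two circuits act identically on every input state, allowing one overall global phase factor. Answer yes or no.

Yes: on every input state the two circuits agree up to one overall phase factor.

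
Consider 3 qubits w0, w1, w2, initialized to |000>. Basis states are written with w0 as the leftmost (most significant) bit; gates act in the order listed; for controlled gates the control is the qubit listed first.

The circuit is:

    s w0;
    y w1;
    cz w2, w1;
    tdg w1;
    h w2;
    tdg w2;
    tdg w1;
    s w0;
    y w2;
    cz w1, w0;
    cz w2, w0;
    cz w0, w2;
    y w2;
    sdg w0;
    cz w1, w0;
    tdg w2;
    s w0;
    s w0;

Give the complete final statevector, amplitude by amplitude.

The final amplitudes are sqrt(2)/2 on |010>, -sqrt(2)*I/2 on |011>, and 0 on every other basis state.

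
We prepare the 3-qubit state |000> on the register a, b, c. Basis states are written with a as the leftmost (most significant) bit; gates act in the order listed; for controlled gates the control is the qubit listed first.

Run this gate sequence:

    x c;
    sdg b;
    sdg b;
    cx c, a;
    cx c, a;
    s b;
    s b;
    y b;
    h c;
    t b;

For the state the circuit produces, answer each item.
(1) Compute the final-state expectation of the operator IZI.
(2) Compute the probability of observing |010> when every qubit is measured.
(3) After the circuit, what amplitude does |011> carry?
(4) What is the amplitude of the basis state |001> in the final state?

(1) The observable IZI averages to -1. Key observation: steps 2-7 multiply out to the identity, so the circuit reduces to the remaining gates.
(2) Outcome |010> occurs with probability 1/2.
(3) The final state's coefficient on |011> equals -sqrt(2)*exp(3*I*pi/4)/2.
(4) The final state's coefficient on |001> equals 0.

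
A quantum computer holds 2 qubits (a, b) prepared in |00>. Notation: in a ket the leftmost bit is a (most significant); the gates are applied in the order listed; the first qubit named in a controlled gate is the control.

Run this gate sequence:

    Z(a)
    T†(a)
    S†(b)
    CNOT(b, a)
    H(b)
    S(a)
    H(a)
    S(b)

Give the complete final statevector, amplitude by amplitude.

After the circuit, the state carries amplitude 1/2 on |00>, I/2 on |01>, 1/2 on |10>, I/2 on |11>.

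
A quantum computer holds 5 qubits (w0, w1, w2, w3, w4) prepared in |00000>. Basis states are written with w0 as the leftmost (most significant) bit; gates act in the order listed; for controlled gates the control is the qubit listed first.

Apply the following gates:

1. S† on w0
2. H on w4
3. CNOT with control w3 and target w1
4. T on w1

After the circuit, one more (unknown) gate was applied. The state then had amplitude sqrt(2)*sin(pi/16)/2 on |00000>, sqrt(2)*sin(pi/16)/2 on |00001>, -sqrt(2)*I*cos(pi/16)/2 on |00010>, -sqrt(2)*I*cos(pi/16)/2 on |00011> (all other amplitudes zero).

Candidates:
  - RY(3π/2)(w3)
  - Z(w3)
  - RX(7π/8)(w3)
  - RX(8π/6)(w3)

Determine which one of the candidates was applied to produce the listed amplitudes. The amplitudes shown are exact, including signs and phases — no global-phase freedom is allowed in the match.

The unique candidate consistent with the amplitudes is RX(7π/8)(w3).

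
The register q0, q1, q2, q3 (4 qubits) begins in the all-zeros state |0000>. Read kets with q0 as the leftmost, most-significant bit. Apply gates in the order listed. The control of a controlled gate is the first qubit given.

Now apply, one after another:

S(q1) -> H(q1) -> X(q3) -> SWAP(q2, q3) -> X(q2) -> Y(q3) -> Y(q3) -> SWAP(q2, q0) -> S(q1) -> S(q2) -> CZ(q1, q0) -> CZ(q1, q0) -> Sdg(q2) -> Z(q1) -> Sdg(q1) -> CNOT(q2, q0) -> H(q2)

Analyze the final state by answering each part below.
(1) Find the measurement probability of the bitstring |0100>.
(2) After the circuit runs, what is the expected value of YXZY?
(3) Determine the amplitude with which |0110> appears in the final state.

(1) The probability of measuring |0100> is 1/4. Key observation: steps 10-13 multiply out to the identity, so the circuit reduces to the remaining gates.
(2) The expectation value of YXZY is 0.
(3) The final state's coefficient on |0110> equals -1/2.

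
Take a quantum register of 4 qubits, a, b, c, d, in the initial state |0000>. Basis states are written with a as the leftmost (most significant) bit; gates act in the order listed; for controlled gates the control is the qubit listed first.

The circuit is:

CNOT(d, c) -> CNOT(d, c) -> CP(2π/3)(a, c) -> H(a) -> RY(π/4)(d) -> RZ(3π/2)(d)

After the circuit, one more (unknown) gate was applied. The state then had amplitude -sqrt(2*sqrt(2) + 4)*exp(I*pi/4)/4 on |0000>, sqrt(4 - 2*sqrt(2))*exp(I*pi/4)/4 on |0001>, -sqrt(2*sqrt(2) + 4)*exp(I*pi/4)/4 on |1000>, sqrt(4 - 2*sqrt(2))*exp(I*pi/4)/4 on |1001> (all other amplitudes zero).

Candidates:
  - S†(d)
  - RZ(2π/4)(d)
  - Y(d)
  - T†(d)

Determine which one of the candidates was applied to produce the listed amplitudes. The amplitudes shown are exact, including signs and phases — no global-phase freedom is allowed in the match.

The applied gate was S†(d). Key observation: gates 1-2 undo each other exactly, leaving only the rest of the circuit to track.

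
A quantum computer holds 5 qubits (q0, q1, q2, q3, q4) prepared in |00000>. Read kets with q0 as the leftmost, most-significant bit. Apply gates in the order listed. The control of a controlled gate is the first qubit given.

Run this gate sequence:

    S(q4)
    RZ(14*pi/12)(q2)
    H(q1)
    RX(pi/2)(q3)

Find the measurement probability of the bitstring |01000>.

The probability of measuring |01000> is 1/4.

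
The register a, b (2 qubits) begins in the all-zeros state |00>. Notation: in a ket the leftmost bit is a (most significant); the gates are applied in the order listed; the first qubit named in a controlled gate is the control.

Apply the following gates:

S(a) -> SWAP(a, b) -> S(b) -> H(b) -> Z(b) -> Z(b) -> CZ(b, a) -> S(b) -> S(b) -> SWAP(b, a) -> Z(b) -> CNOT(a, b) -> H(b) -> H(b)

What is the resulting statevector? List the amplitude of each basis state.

The final amplitudes are sqrt(2)/2 on |00>, 0 on |01>, 0 on |10>, -sqrt(2)/2 on |11>.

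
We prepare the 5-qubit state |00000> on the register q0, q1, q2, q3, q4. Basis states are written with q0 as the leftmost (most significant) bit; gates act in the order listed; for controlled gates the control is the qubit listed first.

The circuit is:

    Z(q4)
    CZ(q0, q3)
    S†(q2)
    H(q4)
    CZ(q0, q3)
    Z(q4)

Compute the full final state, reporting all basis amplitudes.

The resulting statevector has amplitude sqrt(2)/2 on |00000>, -sqrt(2)/2 on |00001>, and 0 on every other basis state.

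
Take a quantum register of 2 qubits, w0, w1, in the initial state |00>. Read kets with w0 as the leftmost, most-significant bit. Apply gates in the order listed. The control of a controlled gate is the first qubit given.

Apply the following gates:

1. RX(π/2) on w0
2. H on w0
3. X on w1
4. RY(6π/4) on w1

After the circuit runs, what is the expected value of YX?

The expectation value of YX is 1.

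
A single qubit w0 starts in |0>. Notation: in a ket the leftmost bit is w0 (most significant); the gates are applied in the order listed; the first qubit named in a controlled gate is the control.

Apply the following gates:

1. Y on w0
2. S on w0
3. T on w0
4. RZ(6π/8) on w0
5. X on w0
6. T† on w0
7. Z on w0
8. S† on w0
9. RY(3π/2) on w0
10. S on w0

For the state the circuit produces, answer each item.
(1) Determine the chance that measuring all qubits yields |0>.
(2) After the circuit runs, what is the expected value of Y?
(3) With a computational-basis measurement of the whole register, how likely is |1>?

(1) The probability of measuring |0> is 1/2.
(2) The observable Y averages to -1.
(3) A full measurement returns |1> with probability 1/2.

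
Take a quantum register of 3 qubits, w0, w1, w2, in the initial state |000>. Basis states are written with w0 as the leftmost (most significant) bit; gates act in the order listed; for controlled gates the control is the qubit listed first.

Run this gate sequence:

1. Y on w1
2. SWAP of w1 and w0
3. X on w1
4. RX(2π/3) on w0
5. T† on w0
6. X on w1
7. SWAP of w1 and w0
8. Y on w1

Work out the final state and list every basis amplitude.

After the circuit, the state carries amplitude -exp(3*I*pi/4)/2 on |000>, sqrt(3)*I/2 on |010>, and 0 on every other basis state.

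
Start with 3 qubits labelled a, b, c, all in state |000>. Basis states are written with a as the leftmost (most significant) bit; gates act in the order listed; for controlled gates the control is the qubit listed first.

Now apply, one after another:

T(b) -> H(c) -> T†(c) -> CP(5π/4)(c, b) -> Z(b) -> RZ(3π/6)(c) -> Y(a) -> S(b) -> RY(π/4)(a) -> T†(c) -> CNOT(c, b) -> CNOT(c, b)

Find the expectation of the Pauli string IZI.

The expectation value of IZI is 1. Key observation: gates 11-12 undo each other exactly, leaving only the rest of the circuit to track.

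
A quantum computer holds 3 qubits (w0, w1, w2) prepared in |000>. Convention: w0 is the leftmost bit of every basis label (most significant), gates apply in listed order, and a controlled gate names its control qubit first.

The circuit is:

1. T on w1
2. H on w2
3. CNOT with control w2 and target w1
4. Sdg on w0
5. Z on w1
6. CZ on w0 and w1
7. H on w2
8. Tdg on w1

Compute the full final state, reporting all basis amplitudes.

After the circuit, the state carries amplitude 1/2 on |000>, 1/2 on |001>, exp(3*I*pi/4)/2 on |010>, -exp(3*I*pi/4)/2 on |011>, 0 on |100>, 0 on |101>, 0 on |110>, 0 on |111>.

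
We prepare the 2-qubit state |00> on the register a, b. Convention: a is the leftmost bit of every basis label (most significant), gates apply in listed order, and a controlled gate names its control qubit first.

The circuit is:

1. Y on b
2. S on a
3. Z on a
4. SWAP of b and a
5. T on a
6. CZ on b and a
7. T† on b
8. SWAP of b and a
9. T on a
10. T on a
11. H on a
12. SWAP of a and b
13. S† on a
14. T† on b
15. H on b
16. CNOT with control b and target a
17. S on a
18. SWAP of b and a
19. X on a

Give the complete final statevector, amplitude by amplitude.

The resulting statevector has amplitude -1/2 + exp(I*pi/4)/2 on |00>, 0 on |01>, 0 on |10>, exp(3*I*pi/4)/2 + I/2 on |11>.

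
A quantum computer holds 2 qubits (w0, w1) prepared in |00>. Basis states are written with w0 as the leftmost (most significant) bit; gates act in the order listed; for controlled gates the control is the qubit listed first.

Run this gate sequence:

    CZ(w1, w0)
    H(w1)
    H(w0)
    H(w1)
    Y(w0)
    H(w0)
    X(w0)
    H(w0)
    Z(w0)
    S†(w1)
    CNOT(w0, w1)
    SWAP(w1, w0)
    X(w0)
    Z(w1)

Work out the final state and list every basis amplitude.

The final amplitudes are 0 on |00>, -sqrt(2)*I/2 on |01>, -sqrt(2)*I/2 on |10>, 0 on |11>. Key observation: gates 6-9 undo each other exactly, leaving only the rest of the circuit to track.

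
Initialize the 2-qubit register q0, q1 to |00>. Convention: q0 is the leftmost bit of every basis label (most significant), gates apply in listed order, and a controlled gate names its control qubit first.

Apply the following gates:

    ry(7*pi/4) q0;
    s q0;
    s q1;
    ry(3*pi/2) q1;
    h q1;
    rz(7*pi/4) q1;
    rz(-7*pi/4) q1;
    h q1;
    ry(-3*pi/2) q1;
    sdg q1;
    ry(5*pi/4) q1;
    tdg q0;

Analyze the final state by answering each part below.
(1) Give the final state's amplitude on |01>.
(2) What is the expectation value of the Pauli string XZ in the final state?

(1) |01> carries amplitude -1/2 - sqrt(2)/4 in the final state.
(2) The expectation value of XZ is sqrt(2)/4.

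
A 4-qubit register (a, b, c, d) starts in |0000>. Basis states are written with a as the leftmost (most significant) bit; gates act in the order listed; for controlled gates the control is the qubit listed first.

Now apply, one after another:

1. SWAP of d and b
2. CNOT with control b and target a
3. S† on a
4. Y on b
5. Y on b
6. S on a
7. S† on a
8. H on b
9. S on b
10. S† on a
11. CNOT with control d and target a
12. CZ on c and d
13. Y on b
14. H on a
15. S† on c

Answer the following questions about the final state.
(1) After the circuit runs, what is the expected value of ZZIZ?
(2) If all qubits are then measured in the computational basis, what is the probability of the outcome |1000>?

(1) The observable ZZIZ averages to 0. Key observation: the block from step 3 through step 6 cancels to the identity and can be dropped.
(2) A full measurement returns |1000> with probability 1/4.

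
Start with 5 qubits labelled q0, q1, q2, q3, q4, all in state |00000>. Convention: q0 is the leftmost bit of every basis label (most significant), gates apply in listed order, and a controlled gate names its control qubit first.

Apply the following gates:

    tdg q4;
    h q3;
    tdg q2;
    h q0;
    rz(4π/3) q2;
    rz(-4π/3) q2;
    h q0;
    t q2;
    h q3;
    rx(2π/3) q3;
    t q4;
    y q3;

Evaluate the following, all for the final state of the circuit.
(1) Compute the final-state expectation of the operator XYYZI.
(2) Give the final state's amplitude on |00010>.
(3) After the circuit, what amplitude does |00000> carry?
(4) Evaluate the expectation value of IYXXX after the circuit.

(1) In the final state, XYYZI has expectation 0. Key observation: gates 2-9 undo each other exactly, leaving only the rest of the circuit to track.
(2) |00010> carries amplitude I/2 in the final state.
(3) |00000> carries amplitude -sqrt(3)/2 in the final state.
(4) The observable IYXXX averages to 0.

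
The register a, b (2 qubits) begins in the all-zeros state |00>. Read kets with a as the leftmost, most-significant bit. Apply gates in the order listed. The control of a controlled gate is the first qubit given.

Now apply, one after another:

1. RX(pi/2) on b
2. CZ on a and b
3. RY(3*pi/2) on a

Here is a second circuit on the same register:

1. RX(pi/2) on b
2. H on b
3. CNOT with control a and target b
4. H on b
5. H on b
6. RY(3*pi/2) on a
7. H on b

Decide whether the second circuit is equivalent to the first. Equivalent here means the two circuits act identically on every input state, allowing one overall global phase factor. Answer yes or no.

Yes, they are equivalent — the unitaries differ by at most a global phase.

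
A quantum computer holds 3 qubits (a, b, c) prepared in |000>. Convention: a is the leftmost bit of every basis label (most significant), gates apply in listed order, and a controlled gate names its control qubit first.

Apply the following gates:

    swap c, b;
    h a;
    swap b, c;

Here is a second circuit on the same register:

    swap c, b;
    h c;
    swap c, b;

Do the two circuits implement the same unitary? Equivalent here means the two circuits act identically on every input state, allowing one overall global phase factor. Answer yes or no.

No, they are not equivalent — no single phase factor reconciles the two unitaries.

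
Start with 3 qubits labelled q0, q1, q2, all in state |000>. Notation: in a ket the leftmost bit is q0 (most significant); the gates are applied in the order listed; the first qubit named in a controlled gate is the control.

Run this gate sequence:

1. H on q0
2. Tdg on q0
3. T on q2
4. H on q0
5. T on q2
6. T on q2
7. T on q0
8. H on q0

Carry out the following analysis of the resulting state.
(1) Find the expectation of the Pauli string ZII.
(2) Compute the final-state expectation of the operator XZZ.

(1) The observable ZII averages to -1/2.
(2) In the final state, XZZ has expectation sqrt(2)/2.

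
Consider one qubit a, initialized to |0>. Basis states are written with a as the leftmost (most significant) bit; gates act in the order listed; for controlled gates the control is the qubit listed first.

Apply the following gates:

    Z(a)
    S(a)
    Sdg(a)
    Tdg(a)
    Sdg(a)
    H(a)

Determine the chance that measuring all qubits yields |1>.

Outcome |1> occurs with probability 1/2.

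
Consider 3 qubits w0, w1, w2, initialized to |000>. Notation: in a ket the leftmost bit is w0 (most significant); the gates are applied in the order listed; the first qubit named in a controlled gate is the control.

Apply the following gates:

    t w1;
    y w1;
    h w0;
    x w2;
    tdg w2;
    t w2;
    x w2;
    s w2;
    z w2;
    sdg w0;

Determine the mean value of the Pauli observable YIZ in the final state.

In the final state, YIZ has expectation -1. Key observation: steps 4-7 multiply out to the identity, so the circuit reduces to the remaining gates.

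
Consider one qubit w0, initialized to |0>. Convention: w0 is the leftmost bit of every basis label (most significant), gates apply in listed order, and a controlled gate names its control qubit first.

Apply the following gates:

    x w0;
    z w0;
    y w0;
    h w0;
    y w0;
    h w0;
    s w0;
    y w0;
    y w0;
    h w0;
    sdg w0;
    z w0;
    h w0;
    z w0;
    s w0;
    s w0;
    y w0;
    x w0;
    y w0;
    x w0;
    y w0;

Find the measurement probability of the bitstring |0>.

Outcome |0> occurs with probability 1/2.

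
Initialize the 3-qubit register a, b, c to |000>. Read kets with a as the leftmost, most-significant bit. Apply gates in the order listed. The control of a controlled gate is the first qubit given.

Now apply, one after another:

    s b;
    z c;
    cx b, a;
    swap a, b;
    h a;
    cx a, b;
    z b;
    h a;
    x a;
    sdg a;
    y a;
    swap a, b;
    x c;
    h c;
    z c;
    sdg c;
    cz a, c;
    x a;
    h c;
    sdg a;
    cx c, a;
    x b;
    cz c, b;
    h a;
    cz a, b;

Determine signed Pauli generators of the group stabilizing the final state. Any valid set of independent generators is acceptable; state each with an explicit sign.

One valid set of independent stabilizer generators is -XZY, +IXX, -ZZZ (any independent generating set of the same group is equally correct).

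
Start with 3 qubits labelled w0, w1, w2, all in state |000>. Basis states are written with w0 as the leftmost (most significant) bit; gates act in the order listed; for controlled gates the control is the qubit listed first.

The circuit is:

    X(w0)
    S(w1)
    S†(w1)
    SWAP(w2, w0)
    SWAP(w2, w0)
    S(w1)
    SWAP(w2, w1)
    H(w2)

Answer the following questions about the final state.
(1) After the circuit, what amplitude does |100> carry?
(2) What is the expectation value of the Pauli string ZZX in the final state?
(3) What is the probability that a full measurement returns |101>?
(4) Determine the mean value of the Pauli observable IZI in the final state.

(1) |100> carries amplitude sqrt(2)/2 in the final state. Key observation: steps 3-6 multiply out to the identity, so the circuit reduces to the remaining gates.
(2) The expectation value of ZZX is -1.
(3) The probability of measuring |101> is 1/2.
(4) The expectation value of IZI is 1.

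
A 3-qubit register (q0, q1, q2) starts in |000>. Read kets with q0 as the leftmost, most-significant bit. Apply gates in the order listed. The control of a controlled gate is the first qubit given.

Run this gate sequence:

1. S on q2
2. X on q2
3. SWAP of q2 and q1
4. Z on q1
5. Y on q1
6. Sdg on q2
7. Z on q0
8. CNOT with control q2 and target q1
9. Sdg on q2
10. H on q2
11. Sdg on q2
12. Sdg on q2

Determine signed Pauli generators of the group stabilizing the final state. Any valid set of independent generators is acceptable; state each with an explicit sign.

One valid set of independent stabilizer generators is -IIX, +ZII, +IZI (any independent generating set of the same group is equally correct).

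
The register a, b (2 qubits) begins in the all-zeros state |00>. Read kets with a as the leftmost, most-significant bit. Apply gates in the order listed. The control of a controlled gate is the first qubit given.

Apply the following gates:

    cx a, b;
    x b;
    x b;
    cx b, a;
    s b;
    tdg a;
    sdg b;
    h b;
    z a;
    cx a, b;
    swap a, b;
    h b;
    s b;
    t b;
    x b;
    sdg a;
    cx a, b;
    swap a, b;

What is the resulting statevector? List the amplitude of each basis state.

The final amplitudes are exp(3*I*pi/4)/2 on |00>, -I/2 on |01>, 1/2 on |10>, exp(I*pi/4)/2 on |11>.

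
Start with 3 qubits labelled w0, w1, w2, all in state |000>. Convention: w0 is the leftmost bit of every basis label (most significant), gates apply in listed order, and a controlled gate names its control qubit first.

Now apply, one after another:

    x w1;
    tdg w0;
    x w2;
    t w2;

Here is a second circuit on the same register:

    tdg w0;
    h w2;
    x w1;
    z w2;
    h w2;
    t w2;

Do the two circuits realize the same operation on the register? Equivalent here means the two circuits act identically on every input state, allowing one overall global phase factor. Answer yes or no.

Yes — the two circuits implement the same unitary up to a global phase.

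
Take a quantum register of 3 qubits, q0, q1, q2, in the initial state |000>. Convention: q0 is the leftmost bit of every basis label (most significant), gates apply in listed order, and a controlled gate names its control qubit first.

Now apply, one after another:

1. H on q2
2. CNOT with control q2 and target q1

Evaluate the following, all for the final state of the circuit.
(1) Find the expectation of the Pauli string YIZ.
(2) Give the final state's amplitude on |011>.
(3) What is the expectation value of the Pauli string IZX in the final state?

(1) The observable YIZ averages to 0.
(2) |011> carries amplitude sqrt(2)/2 in the final state.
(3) The expectation value of IZX is 0.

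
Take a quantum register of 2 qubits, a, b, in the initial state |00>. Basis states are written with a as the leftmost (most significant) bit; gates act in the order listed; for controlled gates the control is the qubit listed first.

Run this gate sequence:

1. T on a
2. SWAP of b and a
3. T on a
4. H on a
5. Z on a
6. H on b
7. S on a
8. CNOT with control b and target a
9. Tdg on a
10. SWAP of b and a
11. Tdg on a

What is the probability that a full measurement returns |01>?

Outcome |01> occurs with probability 1/4.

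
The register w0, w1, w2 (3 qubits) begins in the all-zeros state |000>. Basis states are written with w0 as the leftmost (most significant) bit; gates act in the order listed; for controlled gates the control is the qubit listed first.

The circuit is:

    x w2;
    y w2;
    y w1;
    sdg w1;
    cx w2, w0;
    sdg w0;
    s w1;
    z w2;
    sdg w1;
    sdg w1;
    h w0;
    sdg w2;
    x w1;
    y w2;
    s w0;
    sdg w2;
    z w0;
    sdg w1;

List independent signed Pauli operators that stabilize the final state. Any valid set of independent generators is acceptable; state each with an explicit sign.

One valid set of independent stabilizer generators is -YII, +IZI, -IIZ (any independent generating set of the same group is equally correct).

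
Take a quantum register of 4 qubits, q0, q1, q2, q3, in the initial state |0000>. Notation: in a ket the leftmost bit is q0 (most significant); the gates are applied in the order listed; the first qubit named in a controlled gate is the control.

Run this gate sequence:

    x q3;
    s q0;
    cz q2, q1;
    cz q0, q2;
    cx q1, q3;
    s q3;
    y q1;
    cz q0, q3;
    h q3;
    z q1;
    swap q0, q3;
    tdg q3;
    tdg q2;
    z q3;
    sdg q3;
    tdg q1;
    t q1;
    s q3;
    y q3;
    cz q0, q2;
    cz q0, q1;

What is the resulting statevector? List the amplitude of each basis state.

The final amplitudes are sqrt(2)*I/2 on |0101>, sqrt(2)*I/2 on |1101>, and 0 on every other basis state. Key observation: gates 15-18 undo each other exactly, leaving only the rest of the circuit to track.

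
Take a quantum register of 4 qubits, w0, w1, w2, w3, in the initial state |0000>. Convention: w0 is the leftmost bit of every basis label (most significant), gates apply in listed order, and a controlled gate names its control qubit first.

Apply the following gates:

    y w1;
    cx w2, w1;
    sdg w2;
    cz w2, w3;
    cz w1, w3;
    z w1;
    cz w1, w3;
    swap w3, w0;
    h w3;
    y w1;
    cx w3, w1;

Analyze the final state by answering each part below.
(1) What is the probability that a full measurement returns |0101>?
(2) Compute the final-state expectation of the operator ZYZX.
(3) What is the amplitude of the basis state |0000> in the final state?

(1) Outcome |0101> occurs with probability 1/2.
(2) The expectation value of ZYZX is 0.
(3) The final state's coefficient on |0000> equals -sqrt(2)/2.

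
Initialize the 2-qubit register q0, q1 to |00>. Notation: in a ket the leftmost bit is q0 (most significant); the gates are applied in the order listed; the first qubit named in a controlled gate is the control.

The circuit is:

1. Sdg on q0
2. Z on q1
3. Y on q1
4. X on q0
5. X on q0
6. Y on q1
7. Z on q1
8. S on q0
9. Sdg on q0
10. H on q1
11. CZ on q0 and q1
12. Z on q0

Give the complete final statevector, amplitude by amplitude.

The final amplitudes are sqrt(2)/2 on |00>, sqrt(2)/2 on |01>, 0 on |10>, 0 on |11>. Key observation: steps 1-8 multiply out to the identity, so the circuit reduces to the remaining gates.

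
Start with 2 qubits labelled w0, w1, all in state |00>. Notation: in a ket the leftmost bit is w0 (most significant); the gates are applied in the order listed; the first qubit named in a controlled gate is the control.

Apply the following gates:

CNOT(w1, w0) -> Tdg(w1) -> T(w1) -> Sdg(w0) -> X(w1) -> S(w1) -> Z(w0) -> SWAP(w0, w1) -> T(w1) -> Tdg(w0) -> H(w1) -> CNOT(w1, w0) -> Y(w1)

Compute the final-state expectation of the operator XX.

In the final state, XX has expectation -1.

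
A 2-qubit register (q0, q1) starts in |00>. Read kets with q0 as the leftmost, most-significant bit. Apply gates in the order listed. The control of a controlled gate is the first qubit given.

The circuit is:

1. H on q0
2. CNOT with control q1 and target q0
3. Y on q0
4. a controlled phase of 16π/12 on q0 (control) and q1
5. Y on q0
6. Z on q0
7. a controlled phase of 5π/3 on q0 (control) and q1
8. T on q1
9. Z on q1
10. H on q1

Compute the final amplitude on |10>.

The final state's coefficient on |10> equals -1/2.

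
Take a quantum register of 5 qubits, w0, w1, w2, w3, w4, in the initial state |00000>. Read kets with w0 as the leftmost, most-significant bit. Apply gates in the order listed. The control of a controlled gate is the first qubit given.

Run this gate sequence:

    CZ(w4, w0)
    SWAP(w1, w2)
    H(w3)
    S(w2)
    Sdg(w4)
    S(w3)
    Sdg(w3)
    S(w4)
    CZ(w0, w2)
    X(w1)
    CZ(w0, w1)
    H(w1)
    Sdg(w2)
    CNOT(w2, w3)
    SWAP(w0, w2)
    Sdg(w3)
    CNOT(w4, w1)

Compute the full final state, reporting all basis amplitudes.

After the circuit, the state carries amplitude 1/2 on |00000>, -I/2 on |00010>, -1/2 on |01000>, I/2 on |01010>, and 0 on every other basis state. Key observation: gates 5-8 undo each other exactly, leaving only the rest of the circuit to track.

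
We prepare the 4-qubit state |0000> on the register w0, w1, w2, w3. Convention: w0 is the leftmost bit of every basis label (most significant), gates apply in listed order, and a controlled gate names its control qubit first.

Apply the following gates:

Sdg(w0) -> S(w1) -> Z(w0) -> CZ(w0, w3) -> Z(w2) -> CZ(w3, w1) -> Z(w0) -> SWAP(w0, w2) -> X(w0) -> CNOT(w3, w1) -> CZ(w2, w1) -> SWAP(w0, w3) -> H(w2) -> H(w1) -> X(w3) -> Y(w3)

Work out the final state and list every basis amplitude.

After the circuit, the state carries amplitude I/2 on |0001>, I/2 on |0011>, I/2 on |0101>, I/2 on |0111>, and 0 on every other basis state.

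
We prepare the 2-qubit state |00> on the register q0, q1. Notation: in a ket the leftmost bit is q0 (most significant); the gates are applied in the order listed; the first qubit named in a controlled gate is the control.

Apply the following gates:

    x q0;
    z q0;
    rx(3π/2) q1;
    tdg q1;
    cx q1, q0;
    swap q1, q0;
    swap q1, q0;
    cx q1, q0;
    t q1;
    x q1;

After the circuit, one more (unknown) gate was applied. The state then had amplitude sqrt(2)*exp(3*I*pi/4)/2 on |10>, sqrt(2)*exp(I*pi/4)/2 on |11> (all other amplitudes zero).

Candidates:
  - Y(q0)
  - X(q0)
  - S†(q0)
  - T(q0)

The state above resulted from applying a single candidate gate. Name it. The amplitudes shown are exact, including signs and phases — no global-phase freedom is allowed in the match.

The applied gate was T(q0).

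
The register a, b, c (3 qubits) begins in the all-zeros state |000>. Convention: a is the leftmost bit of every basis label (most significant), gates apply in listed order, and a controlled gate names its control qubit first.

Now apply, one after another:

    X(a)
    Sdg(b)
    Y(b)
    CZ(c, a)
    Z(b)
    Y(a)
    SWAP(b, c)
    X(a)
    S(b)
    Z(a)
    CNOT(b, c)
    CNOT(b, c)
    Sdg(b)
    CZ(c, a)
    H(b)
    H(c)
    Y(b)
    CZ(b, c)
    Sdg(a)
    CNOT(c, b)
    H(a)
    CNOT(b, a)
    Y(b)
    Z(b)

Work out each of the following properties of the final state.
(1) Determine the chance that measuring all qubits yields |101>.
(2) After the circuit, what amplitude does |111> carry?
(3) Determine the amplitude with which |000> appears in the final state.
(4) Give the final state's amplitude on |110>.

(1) A full measurement returns |101> with probability 1/8. Key observation: the block from step 11 through step 12 cancels to the identity and can be dropped.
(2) The final state's coefficient on |111> equals -sqrt(2)*I/4.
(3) |000> carries amplitude -sqrt(2)*I/4 in the final state.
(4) The final state's coefficient on |110> equals sqrt(2)*I/4.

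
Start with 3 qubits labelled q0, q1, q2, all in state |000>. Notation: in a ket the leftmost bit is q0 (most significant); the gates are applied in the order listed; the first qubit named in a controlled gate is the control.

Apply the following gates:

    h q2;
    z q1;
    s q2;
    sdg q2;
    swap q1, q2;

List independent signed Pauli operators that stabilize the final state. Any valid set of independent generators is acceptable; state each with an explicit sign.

The final state is stabilized by the group generated by +IXI, +ZII, +IIZ; other independent generating sets are equally valid.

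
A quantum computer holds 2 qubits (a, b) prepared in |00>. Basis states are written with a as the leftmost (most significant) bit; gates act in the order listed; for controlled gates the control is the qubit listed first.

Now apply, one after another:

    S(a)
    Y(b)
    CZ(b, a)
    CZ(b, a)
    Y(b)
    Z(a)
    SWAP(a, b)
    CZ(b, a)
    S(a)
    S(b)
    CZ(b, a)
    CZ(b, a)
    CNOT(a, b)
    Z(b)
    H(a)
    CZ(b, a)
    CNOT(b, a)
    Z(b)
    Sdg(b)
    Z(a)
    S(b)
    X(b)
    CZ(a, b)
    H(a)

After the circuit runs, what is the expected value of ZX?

In the final state, ZX has expectation 0. Key observation: the block from step 2 through step 5 cancels to the identity and can be dropped.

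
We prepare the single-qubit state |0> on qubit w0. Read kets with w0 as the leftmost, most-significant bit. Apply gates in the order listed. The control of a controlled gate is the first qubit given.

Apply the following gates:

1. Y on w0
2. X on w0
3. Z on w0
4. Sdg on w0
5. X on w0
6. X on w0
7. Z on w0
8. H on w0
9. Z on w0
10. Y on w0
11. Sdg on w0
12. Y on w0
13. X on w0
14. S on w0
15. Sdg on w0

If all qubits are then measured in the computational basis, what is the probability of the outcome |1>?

The probability of measuring |1> is 1/2.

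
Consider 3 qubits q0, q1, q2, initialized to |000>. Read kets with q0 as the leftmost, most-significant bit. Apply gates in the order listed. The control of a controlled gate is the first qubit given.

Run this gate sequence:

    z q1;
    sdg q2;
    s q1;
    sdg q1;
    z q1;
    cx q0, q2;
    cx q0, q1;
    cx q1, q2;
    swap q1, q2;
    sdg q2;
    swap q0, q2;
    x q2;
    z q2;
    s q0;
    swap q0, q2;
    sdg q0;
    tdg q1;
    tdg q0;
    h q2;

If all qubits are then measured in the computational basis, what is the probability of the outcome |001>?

A full measurement returns |001> with probability 0. Key observation: steps 3-4 multiply out to the identity, so the circuit reduces to the remaining gates.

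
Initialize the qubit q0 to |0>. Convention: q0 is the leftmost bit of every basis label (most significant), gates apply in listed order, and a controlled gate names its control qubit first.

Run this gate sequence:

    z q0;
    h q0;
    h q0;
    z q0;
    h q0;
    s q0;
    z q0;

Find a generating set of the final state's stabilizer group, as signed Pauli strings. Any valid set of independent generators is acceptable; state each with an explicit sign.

The stabilizer group can be generated by -Y, among other valid generating sets.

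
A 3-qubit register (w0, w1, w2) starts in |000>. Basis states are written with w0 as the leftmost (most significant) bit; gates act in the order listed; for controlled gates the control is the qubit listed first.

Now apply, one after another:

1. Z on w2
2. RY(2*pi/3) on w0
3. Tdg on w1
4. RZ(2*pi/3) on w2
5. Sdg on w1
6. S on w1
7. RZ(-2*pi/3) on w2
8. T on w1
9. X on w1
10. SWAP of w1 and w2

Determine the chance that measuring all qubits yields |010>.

Outcome |010> occurs with probability 0. Key observation: gates 3-8 undo each other exactly, leaving only the rest of the circuit to track.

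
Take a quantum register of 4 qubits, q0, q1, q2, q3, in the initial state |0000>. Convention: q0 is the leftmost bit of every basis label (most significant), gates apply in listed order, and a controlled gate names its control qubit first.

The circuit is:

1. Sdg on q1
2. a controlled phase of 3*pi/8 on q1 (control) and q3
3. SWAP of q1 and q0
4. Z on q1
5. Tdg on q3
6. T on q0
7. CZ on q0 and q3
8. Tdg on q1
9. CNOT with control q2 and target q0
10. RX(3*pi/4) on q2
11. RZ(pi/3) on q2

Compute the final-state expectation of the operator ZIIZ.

The observable ZIIZ averages to 1.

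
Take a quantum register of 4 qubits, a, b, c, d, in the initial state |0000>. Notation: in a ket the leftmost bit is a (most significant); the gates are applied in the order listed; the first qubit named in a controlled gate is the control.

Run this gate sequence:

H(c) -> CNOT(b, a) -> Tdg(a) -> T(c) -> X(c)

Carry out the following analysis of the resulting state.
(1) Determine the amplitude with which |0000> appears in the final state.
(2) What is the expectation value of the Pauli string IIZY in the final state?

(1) |0000> carries amplitude sqrt(2)*exp(I*pi/4)/2 in the final state.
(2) The observable IIZY averages to 0.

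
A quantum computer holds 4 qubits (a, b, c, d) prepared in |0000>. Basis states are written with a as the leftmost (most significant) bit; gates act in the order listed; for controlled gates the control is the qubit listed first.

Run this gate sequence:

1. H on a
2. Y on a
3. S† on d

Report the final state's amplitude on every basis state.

The final amplitudes are -sqrt(2)*I/2 on |0000>, sqrt(2)*I/2 on |1000>, and 0 on every other basis state.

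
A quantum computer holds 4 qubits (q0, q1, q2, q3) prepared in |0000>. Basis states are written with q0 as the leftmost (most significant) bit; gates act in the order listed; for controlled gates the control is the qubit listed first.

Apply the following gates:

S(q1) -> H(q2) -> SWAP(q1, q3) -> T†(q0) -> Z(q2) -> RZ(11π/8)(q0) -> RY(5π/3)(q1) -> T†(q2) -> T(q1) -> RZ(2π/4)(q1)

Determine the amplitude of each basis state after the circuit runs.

The resulting statevector has amplitude sqrt(6)*exp(I*pi/16)/4 on |0000>, sqrt(6)*exp(13*I*pi/16)/4 on |0010>, -sqrt(2)*exp(13*I*pi/16)/4 on |0100>, sqrt(2)*exp(9*I*pi/16)/4 on |0110>, and 0 on every other basis state.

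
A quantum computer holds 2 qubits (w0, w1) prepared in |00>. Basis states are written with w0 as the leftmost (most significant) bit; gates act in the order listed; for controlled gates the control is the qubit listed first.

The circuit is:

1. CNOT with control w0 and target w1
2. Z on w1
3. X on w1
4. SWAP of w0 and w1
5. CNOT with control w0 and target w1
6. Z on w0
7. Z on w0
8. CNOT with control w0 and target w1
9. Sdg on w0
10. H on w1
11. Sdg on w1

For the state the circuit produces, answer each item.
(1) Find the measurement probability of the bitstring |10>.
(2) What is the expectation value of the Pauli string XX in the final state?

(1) The probability of measuring |10> is 1/2. Key observation: gates 5-8 undo each other exactly, leaving only the rest of the circuit to track.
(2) In the final state, XX has expectation 0.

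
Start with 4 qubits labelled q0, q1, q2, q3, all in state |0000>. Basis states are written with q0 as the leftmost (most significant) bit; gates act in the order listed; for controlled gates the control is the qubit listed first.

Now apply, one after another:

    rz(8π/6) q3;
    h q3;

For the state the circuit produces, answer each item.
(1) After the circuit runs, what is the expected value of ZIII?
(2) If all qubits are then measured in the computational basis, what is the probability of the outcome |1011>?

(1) The observable ZIII averages to 1.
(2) The probability of measuring |1011> is 0.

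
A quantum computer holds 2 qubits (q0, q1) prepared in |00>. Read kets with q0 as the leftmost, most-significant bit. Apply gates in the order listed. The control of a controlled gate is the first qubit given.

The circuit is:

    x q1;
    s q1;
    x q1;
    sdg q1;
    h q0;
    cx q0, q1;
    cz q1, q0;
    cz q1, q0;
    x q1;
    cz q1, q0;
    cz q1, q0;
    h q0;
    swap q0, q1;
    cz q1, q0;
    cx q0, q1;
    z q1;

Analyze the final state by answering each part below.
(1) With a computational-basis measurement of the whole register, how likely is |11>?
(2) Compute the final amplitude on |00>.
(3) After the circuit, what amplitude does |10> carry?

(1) The probability of measuring |11> is 1/4.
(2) The final state's coefficient on |00> equals I/2.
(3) The amplitude on |10> is -I/2.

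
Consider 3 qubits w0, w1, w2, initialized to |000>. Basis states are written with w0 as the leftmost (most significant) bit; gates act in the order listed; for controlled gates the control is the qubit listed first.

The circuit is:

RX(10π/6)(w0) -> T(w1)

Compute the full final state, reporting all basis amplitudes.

After the circuit, the state carries amplitude -sqrt(3)/2 on |000>, -I/2 on |100>, and 0 on every other basis state.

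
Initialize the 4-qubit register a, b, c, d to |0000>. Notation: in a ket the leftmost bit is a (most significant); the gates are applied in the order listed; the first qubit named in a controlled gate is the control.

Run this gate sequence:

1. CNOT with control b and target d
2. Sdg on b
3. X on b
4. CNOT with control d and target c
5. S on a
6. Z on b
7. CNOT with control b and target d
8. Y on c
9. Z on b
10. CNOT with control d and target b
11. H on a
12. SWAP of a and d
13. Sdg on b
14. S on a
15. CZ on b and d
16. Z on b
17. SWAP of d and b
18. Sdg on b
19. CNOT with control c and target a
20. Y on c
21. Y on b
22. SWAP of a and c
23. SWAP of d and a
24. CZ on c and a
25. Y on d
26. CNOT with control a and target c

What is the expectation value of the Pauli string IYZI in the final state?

In the final state, IYZI has expectation -1.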